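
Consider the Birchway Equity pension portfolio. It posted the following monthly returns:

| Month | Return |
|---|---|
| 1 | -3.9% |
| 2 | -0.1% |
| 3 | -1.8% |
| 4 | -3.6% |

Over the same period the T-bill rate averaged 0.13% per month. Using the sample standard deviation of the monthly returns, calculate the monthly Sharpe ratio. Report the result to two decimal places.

μ = (-3.9 − 0.1 − 1.8 − 3.6) / 4 = -2.3500%
Sample σ = √[Σ(r − μ)² / 3] = √[9.3300 / 3] = √3.1100 = 1.7635%
Sharpe = (μ − rf) / σ = (-2.3500 − 0.13) / 1.7635 = -2.4800 / 1.7635 = -1.4063

-1.41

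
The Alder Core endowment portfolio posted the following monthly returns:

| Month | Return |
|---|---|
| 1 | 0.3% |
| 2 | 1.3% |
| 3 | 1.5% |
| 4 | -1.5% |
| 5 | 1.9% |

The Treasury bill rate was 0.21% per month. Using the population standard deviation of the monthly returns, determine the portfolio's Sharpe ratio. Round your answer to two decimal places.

0.40

r̄ = (0.3 + 1.3 + 1.5 − 1.5 + 1.9) / 5 = 3.50 / 5 = 0.7000%
Σ(r − r̄)² = 7.4400; population σ = √(7.4400/5) = 1.2198%
Sharpe = (r̄ − rf) / σ = (0.7000 − 0.21) / 1.2198 = 0.4900 / 1.2198 = 0.4017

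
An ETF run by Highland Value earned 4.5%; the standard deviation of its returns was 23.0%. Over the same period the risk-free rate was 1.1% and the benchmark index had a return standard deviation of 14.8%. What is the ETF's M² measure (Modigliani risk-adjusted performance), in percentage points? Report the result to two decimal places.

3.29

Sharpe = (Rp − Rf) / σp = (4.5% − 1.1%) / 23.0% = 0.1478
M² = Rf + Sharpe × σm = 1.1% + 0.1478 × 14.8% = 3.2874%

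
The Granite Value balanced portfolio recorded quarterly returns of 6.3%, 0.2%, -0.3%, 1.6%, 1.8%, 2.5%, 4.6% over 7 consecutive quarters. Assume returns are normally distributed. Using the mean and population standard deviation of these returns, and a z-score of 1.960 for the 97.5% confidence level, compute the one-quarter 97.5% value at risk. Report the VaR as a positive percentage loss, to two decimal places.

r̄ = (6.3 + 0.2 − 0.3 + 1.6 + 1.8 + 2.5 + 4.6) / 7 = 2.3857%
Σ(r − r̄)² = 33.1886; population σ = √(33.1886/7) = 2.1774%
VaR = −(r̄ − z·σ) = −(2.3857 − 1.960 × 2.1774) = −(-1.8820) = 1.8820%

1.88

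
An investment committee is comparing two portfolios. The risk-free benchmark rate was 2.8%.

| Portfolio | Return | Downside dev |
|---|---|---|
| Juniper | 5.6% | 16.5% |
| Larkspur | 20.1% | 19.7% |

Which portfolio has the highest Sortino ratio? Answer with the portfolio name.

Larkspur

Juniper: Sortino ratio = (5.6% − 2.8%) / 16.5% = 0.170
Larkspur: Sortino ratio = (20.1% − 2.8%) / 19.7% = 0.878
Highest: Larkspur (0.878).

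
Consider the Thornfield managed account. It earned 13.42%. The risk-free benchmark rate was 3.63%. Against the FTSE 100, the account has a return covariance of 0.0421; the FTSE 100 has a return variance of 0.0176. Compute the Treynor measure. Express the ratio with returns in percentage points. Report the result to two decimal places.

4.09

β = Cov / Var = 0.0421 / 0.0176 = 2.3920
Treynor = (Rp − Rf) / β = (13.42% − 3.63%) / 2.3920 = 9.79 / 2.3920 = 4.0928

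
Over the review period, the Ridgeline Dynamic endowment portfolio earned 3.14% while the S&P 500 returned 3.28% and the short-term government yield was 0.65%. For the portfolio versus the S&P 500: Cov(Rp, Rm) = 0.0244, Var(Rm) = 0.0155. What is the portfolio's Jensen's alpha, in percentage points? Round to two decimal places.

β = Cov / Var = 0.0244 / 0.0155 = 1.5742
E[R] = Rf + β(Rm − Rf) = 0.65% + 1.5742 × (3.28% − 0.65%) = 4.7901%
α = Rp − E[R] = 3.14% − 4.7901% = -1.6501

-1.65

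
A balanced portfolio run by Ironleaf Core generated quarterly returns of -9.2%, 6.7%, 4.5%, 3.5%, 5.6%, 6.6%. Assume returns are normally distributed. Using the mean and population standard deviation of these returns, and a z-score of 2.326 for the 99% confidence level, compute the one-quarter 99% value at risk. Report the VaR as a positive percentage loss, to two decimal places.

9.96

Mean return r̄ = 17.70 / 6 = 2.9500%
Σ(r − r̄)² = (-9.2 − 2.9500)² + (6.7 − 2.9500)² + … = 184.7350
population σ = √(184.7350 / 6) = √30.7892 = 5.5488%
VaR = −(r̄ − z·σ) = −(2.9500 − 2.326 × 5.5488) = −(-9.9565) = 9.9565%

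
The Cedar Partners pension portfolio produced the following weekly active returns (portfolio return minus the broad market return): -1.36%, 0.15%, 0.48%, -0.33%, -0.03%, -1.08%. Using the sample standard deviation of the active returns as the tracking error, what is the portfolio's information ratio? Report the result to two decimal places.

μ = (-1.36 + 0.15 + 0.48 − 0.33 − 0.03 − 1.08) / 6 = -2.170 / 6 = -0.3617%
Σ(r − μ)² = 2.5939; sample σ = √(2.5939/5) = 0.7203%
IR = μ / tracking error = -0.3617 / 0.7203 = -0.5022

-0.50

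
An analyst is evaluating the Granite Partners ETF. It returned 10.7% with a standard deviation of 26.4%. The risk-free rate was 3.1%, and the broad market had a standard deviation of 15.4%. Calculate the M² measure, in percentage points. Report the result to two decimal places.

Sharpe = (Rp − Rf) / σp = (10.7% − 3.1%) / 26.4% = 0.2879
M² = Rf + Sharpe × σm = 3.1% + 0.2879 × 15.4% = 7.5337%

7.53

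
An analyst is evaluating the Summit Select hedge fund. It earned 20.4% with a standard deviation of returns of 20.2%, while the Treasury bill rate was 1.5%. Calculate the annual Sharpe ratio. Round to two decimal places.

0.94

Sharpe = (Rp − Rf) / σp = (20.4% − 1.5%) / 20.2% = 18.90% / 20.2% = 0.9356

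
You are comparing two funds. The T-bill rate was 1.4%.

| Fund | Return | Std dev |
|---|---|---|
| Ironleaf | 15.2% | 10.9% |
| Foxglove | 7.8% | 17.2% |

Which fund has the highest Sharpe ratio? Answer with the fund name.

Ironleaf: Sharpe ratio = (15.2% − 1.4%) / 10.9% = 1.266
Foxglove: Sharpe ratio = (7.8% − 1.4%) / 17.2% = 0.372
Highest: Ironleaf (1.266).

Ironleaf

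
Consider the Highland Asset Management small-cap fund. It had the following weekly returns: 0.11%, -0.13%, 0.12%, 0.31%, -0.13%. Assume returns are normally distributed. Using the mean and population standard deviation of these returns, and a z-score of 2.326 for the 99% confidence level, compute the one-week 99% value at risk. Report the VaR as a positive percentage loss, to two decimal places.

0.33

Mean return r̄ = 0.280 / 5 = 0.0560%
Σ(r − r̄)² = 0.1407; population σ = √(0.1407/5) = 0.1677%
VaR = −(r̄ − z·σ) = −(0.0560 − 2.326 × 0.1677) = −(-0.3341) = 0.3341%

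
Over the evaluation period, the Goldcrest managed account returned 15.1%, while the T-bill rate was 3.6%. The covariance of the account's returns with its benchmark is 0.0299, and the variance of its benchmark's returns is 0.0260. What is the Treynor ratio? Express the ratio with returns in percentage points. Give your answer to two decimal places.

10.00

β = Cov / Var = 0.0299 / 0.0260 = 1.1500
Treynor = (Rp − Rf) / β = (15.1% − 3.6%) / 1.1500 = 11.50 / 1.1500 = 10.0000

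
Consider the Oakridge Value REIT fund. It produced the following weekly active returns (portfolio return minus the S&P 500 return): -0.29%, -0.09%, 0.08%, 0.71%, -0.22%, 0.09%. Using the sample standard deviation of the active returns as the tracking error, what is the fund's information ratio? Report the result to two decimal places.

0.13

r̄ = (-0.29 − 0.09 + 0.08 + 0.71 − 0.22 + 0.09) / 6 = 0.0467%
Sample std dev = √[0.6461 / 5] = 0.3595%
IR = r̄ / tracking error = 0.0467 / 0.3595 = 0.1299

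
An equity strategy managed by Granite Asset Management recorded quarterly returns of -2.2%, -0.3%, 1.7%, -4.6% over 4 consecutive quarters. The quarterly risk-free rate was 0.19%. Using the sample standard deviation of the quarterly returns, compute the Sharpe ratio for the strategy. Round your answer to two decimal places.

μ = (-2.2 − 0.3 + 1.7 − 4.6) / 4 = -5.40 / 4 = -1.3500%
Σ(r − μ)² = (-2.2 − (-1.3500))² + (-0.3 − (-1.3500))² + … = 21.6900
sample σ = √(21.6900 / 3) = √7.2300 = 2.6889%
Sharpe = (μ − rf) / σ = (-1.3500 − 0.19) / 2.6889 = -1.5400 / 2.6889 = -0.5727

-0.57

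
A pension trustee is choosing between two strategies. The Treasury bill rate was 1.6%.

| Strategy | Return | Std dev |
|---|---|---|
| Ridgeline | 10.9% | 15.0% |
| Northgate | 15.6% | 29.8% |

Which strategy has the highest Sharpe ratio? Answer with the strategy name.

Ridgeline: Sharpe ratio = (10.9% − 1.6%) / 15.0% = 0.620
Northgate: Sharpe ratio = (15.6% − 1.6%) / 29.8% = 0.470
Highest: Ridgeline (0.620).

Ridgeline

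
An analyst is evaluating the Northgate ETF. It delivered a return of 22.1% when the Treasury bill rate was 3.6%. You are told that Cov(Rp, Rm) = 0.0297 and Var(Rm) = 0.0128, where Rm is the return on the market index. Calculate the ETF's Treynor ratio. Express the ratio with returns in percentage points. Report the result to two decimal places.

7.97

β = Cov / Var = 0.0297 / 0.0128 = 2.3203
Treynor = (Rp − Rf) / β = (22.1% − 3.6%) / 2.3203 = 18.50 / 2.3203 = 7.9731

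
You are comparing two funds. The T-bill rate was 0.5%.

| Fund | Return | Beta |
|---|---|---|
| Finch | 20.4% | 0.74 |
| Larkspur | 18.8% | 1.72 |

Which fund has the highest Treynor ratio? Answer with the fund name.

Finch: Treynor = (20.4% − 0.5%) / 0.74 = 26.892
Larkspur: Treynor = (18.8% − 0.5%) / 1.72 = 10.640
Highest: Finch (26.892).

Finch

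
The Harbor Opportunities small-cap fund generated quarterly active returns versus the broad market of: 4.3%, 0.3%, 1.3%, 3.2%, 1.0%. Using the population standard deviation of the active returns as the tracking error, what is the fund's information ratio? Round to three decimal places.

μ = (4.3 + 0.3 + 1.3 + 3.2 + 1) / 5 = 10.10 / 5 = 2.0200%
Population σ = √[Σ(r − μ)² / 5] = √[11.1080 / 5] = √2.2216 = 1.4905%
IR = μ / tracking error = 2.0200 / 1.4905 = 1.3552

1.355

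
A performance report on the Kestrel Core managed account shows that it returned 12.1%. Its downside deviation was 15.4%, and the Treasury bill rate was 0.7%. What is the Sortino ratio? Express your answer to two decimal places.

Sortino = (Rp − Rf) / σd = (12.1% − 0.7%) / 15.4% = 11.40% / 15.4% = 0.7403

0.74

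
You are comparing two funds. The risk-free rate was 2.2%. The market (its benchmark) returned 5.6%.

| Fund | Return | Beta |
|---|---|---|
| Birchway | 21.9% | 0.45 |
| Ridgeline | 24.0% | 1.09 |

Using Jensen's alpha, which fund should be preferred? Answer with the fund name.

Birchway

Birchway: α = 21.9% − [2.2% + 0.45 × (5.6% − 2.2%)] = 18.170
Ridgeline: α = 24.0% − [2.2% + 1.09 × (5.6% − 2.2%)] = 18.094
Highest: Birchway (18.170).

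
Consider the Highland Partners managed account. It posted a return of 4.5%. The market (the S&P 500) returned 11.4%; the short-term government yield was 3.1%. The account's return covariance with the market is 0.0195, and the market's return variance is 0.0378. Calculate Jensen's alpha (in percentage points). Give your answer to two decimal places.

-2.88

β = Cov / Var = 0.0195 / 0.0378 = 0.5159
E[R] = Rf + β(Rm − Rf) = 3.1% + 0.5159 × (11.4% − 3.1%) = 7.3820%
α = Rp − E[R] = 4.5% − 7.3820% = -2.8820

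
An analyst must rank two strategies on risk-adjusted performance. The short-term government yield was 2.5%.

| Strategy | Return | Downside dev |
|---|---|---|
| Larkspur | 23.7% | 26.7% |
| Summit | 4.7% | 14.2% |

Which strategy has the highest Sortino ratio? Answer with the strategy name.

Larkspur

Larkspur: Sortino ratio = (23.7% − 2.5%) / 26.7% = 0.794
Summit: Sortino ratio = (4.7% − 2.5%) / 14.2% = 0.155
Highest: Larkspur (0.794).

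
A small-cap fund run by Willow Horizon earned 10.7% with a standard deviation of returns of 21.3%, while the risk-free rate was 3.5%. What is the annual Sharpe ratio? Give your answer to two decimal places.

Sharpe = (Rp − Rf) / σp = (10.7% − 3.5%) / 21.3% = 7.20% / 21.3% = 0.3380

0.34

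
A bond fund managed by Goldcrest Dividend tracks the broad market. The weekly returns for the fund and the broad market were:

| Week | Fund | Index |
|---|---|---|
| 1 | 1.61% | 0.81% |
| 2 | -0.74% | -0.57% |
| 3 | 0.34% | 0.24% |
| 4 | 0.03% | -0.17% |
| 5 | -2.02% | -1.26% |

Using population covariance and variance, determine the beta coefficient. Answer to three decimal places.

1.697

r̄p = -0.1560%,  r̄m = -0.1900%
Cov = Σ(rp − r̄p)(rm − r̄m) / 5 = 0.8399
Var(rm) = Σ(rm − r̄m)² / 5 = 0.4949
β = Cov / Var = 0.8399 / 0.4949 = 1.6971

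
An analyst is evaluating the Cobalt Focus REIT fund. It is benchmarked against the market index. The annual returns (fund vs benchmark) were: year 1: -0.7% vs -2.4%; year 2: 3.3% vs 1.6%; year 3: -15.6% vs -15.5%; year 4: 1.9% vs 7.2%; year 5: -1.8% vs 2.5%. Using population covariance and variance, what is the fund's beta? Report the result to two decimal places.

0.81

r̄p = -2.5800%,  r̄m = -1.3200%
Cov = Σ(rp − r̄p)(rm − r̄m) / 5 = 48.1824
Var(rm) = Σ(rm − r̄m)² / 5 = 59.5896
β = Cov / Var = 48.1824 / 59.5896 = 0.8086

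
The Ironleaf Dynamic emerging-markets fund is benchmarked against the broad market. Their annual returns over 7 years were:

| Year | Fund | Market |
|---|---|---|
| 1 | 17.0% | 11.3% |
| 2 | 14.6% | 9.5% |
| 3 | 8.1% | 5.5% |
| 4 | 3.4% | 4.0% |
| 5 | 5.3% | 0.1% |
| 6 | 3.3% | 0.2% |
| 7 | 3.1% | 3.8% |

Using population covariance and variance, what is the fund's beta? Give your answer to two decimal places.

r̄p = 7.8286%,  r̄m = 4.9143%
Cov = Σ(rp − r̄p)(rm − r̄m) / 7 = 18.9453
Var(rm) = Σ(rm − r̄m)² / 7 = 15.6612
β = Cov / Var = 18.9453 / 15.6612 = 1.2097

1.21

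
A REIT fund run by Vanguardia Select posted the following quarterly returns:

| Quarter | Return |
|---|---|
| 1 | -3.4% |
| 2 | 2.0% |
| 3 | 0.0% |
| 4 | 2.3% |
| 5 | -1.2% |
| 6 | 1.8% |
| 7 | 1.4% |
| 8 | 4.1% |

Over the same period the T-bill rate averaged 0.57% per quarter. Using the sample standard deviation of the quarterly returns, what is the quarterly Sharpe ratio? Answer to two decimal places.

0.13

r̄ = (-3.4 + 2 + 0 + 2.3 − 1.2 + 1.8 + 1.4 + 4.1) / 8 = 7.00 / 8 = 0.8750%
Σ(r − r̄)² = (-3.4 − 0.8750)² + (2 − 0.8750)² + (0 − 0.8750)² + … = 38.1750
σ = √[38.1750 / 7] = 2.3353%
Sharpe = (r̄ − rf) / σ = (0.8750 − 0.57) / 2.3353 = 0.3050 / 2.3353 = 0.1306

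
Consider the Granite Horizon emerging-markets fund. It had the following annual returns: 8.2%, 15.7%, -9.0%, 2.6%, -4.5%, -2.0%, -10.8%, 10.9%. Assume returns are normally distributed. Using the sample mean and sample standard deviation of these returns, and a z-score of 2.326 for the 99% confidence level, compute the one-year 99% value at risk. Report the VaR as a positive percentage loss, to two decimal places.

20.95

r̄ = (8.2 + 15.7 − 9 + 2.6 − 4.5 − 2 − 10.8 + 10.9) / 8 = 1.3875%
Σ(r − r̄)² = 645.7888; sample σ = √(645.7888/7) = 9.6050%
VaR = −(r̄ − z·σ) = −(1.3875 − 2.326 × 9.6050) = −(-20.9537) = 20.9537%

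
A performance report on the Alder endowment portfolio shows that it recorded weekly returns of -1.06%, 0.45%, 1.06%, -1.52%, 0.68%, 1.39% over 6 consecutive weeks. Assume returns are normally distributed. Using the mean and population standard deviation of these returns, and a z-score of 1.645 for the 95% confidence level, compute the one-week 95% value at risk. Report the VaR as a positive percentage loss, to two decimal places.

1.61

r̄ = (-1.06 + 0.45 + 1.06 − 1.52 + 0.68 + 1.39) / 6 = 0.1667%
Σ(r − r̄)² = 6.9879; population σ = √(6.9879/6) = 1.0792%
VaR = −(r̄ − z·σ) = −(0.1667 − 1.645 × 1.0792) = −(-1.6086) = 1.6086%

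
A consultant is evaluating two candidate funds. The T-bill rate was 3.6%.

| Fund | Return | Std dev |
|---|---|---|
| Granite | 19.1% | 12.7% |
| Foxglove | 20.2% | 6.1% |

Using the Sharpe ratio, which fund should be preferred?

Foxglove

Granite: Sharpe ratio = (19.1% − 3.6%) / 12.7% = 1.220
Foxglove: Sharpe ratio = (20.2% − 3.6%) / 6.1% = 2.721
Highest: Foxglove (2.721).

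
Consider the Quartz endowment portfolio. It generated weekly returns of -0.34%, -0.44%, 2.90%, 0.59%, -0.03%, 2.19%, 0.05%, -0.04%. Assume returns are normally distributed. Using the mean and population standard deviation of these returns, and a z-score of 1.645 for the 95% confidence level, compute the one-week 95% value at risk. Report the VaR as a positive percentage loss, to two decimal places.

1.31

Mean return r̄ = 4.880 / 8 = 0.6100%
Population σ = √[Σ(r − r̄)² / 8] = √[10.8916 / 8] = √1.3615 = 1.1668%
VaR = −(r̄ − z·σ) = −(0.6100 − 1.645 × 1.1668) = −(-1.3094) = 1.3094%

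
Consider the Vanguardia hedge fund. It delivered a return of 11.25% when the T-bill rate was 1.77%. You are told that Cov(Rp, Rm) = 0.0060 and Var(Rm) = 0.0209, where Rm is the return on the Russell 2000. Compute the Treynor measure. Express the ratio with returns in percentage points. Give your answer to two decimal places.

33.02

β = Cov / Var = 0.0060 / 0.0209 = 0.2871
Treynor = (Rp − Rf) / β = (11.25% − 1.77%) / 0.2871 = 9.48 / 0.2871 = 33.0199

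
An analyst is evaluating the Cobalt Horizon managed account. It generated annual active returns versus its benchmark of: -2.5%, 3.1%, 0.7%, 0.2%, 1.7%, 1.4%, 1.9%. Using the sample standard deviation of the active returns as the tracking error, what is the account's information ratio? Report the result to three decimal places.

0.524

r̄ = (-2.5 + 3.1 + 0.7 + 0.2 + 1.7 + 1.4 + 1.9) / 7 = 6.50 / 7 = 0.9286%
Sample σ = √[Σ(r − r̄)² / 6] = √[18.8143 / 6] = √3.1357 = 1.7708%
IR = r̄ / tracking error = 0.9286 / 1.7708 = 0.5244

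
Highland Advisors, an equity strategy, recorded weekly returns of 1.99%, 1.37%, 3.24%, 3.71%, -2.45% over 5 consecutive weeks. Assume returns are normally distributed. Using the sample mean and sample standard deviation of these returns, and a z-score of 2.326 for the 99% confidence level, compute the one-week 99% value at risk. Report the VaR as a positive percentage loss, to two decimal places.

4.10

μ = (1.99 + 1.37 + 3.24 + 3.71 − 2.45) / 5 = 7.860 / 5 = 1.5720%
Σ(r − μ)² = (1.99 − 1.5720)² + (1.37 − 1.5720)² + (3.24 − 1.5720)² + … = 23.7453
sample σ = √(23.7453 / 4) = √5.9363 = 2.4365%
VaR = −(μ − z·σ) = −(1.5720 − 2.326 × 2.4365) = −(-4.0953) = 4.0953%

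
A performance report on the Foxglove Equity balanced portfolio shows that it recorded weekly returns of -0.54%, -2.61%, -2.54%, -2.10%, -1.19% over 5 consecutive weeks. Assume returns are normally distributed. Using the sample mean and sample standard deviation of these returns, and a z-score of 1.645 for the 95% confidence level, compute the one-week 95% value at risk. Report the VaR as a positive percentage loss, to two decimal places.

r̄ = (-0.54 − 2.61 − 2.54 − 2.1 − 1.19) / 5 = -8.980 / 5 = -1.7960%
Σ(r − r̄)² = (-0.54 − (-1.7960))² + (-2.61 − (-1.7960))² + (-2.54 − (-1.7960))² + … = 3.2533
sample σ = √(3.2533 / 4) = √0.8133 = 0.9018%
VaR = −(r̄ − z·σ) = −(-1.7960 − 1.645 × 0.9018) = −(-3.2795) = 3.2795%

3.28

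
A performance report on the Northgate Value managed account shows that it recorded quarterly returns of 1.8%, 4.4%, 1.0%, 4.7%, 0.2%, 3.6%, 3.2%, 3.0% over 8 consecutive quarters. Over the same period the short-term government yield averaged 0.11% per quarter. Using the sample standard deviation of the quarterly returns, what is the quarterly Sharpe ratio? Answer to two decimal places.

1.64

Mean return r̄ = 21.90 / 8 = 2.7375%
Σ(r − r̄)² = (1.8 − 2.7375)² + (4.4 − 2.7375)² + … = 17.9788
sample σ = √(17.9788 / 7) = √2.5684 = 1.6026%
Sharpe = (r̄ − rf) / σ = (2.7375 − 0.11) / 1.6026 = 2.6275 / 1.6026 = 1.6395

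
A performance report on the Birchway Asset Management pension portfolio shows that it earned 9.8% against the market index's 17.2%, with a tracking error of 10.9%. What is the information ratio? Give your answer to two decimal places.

-0.68

IR = (Rp − Rb) / TE = (9.8% − 17.2%) / 10.9% = -7.40% / 10.9% = -0.6789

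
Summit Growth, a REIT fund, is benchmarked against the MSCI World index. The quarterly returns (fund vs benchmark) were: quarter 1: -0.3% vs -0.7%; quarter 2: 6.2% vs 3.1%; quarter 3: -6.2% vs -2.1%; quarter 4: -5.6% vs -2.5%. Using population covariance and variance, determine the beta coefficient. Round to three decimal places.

2.210

r̄p = -1.4750%,  r̄m = -0.5500%
Cov = Σ(rp − r̄p)(rm − r̄m) / 4 = 10.8013
Var(rm) = Σ(rm − r̄m)² / 4 = 4.8875
β = Cov / Var = 10.8013 / 4.8875 = 2.2100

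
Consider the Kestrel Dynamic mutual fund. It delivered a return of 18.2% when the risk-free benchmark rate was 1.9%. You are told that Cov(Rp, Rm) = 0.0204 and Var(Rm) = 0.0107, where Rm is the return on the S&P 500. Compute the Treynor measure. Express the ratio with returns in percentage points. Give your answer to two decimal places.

β = Cov / Var = 0.0204 / 0.0107 = 1.9065
Treynor = (Rp − Rf) / β = (18.2% − 1.9%) / 1.9065 = 16.30 / 1.9065 = 8.5497

8.55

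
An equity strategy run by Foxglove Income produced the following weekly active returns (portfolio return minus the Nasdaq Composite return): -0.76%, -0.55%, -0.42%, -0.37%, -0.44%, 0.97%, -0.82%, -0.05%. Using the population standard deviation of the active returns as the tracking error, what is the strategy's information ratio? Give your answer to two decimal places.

-0.57

μ = (-0.76 − 0.55 − 0.42 − 0.37 − 0.44 + 0.97 − 0.82 − 0.05) / 8 = -2.440 / 8 = -0.3050%
Population std dev = √[2.2586 / 8] = 0.5313%
IR = μ / tracking error = -0.3050 / 0.5313 = -0.5741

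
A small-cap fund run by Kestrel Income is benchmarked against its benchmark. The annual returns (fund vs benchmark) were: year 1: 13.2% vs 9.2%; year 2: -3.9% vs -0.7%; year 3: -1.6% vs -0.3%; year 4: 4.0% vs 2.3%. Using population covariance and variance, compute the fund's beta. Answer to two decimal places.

1.64

r̄p = 2.9250%,  r̄m = 2.6250%
Cov = Σ(rp − r̄p)(rm − r̄m) / 4 = 25.7844
Var(rm) = Σ(rm − r̄m)² / 4 = 15.7369
β = Cov / Var = 25.7844 / 15.7369 = 1.6385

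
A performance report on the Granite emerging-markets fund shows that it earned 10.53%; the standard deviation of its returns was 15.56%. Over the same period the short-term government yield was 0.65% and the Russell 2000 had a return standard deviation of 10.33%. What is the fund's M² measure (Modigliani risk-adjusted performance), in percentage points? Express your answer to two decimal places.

7.21

Sharpe = (Rp − Rf) / σp = (10.53% − 0.65%) / 15.56% = 0.6350
M² = Rf + Sharpe × σm = 0.65% + 0.6350 × 10.33% = 7.2096%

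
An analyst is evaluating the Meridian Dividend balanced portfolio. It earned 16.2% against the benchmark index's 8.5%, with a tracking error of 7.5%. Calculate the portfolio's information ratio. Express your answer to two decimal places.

1.03

IR = (Rp − Rb) / TE = (16.2% − 8.5%) / 7.5% = 7.70% / 7.5% = 1.0267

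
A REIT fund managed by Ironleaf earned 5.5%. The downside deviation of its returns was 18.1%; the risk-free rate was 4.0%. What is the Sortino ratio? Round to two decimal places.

Sortino = (Rp − Rf) / σd = (5.5% − 4.0%) / 18.1% = 1.50% / 18.1% = 0.0829

0.08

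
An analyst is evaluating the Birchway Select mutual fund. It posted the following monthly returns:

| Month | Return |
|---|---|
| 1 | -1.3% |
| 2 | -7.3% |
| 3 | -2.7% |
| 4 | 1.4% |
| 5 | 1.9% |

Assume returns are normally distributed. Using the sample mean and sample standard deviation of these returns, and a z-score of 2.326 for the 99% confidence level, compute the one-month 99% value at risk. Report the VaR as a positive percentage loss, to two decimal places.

10.23

μ = (-1.3 − 7.3 − 2.7 + 1.4 + 1.9) / 5 = -1.6000%
Sample std dev = √[55.0400 / 4] = 3.7094%
VaR = −(μ − z·σ) = −(-1.6000 − 2.326 × 3.7094) = −(-10.2281) = 10.2281%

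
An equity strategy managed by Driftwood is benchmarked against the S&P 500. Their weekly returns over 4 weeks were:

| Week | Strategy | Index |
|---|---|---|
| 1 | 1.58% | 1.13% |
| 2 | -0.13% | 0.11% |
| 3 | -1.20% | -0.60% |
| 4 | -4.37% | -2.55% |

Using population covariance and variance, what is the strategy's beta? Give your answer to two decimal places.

1.61

r̄p = -1.0300%,  r̄m = -0.4775%
Cov = Σ(rp − r̄p)(rm − r̄m) / 4 = 2.9168
Var(rm) = Σ(rm − r̄m)² / 4 = 1.8099
β = Cov / Var = 2.9168 / 1.8099 = 1.6116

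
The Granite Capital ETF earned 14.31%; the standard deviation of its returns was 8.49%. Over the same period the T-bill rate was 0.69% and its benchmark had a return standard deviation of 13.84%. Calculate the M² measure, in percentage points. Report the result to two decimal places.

22.89

Sharpe = (Rp − Rf) / σp = (14.31% − 0.69%) / 8.49% = 1.6042
M² = Rf + Sharpe × σm = 0.69% + 1.6042 × 13.84% = 22.8921%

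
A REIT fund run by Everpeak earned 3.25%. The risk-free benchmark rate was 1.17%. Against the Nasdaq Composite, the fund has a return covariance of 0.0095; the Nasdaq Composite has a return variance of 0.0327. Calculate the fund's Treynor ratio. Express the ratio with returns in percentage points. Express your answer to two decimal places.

7.16

β = Cov / Var = 0.0095 / 0.0327 = 0.2905
Treynor = (Rp − Rf) / β = (3.25% − 1.17%) / 0.2905 = 2.08 / 0.2905 = 7.1601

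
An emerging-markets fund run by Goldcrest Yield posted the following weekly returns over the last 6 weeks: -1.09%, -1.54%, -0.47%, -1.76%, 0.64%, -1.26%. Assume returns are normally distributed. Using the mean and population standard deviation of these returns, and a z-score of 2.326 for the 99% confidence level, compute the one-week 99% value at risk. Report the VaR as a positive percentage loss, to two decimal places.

Mean return μ = -5.480 / 6 = -0.9133%
Population σ = √[Σ(r − μ)² / 6] = √[3.8703 / 6] = √0.6451 = 0.8032%
VaR = −(μ − z·σ) = −(-0.9133 − 2.326 × 0.8032) = −(-2.7815) = 2.7815%

2.78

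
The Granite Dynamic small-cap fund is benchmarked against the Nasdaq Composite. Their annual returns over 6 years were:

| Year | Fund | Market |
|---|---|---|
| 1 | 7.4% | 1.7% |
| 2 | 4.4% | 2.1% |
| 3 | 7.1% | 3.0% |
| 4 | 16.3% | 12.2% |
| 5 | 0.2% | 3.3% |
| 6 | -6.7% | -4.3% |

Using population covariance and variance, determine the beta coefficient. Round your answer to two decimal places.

1.32

r̄p = 4.7833%,  r̄m = 3.0000%
Cov = Σ(rp − r̄p)(rm − r̄m) / 6 = 30.8917
Var(rm) = Σ(rm − r̄m)² / 6 = 23.4200
β = Cov / Var = 30.8917 / 23.4200 = 1.3190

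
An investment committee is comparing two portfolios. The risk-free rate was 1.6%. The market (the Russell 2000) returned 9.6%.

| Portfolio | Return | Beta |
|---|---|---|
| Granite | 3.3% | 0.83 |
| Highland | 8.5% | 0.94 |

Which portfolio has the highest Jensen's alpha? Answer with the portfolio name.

Highland

Granite: α = 3.3% − [1.6% + 0.83 × (9.6% − 1.6%)] = -4.940
Highland: α = 8.5% − [1.6% + 0.94 × (9.6% − 1.6%)] = -0.620
Highest: Highland (-0.620).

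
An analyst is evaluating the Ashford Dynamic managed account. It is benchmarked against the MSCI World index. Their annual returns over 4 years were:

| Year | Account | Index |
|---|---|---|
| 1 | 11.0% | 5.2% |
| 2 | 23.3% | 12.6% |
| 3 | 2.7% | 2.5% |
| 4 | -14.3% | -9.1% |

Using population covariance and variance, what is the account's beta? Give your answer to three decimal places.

1.742

r̄p = 5.6750%,  r̄m = 2.8000%
Cov = Σ(rp − r̄p)(rm − r̄m) / 4 = 106.0250
Var(rm) = Σ(rm − r̄m)² / 4 = 60.8750
β = Cov / Var = 106.0250 / 60.8750 = 1.7417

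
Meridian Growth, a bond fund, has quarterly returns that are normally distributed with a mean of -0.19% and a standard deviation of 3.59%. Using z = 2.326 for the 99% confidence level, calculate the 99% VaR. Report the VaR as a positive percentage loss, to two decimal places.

VaR (as % loss) = −(μ − z·σ) = −(-0.19% − 2.326 × 3.59%) = −(-8.54034%) = 8.54034%

8.54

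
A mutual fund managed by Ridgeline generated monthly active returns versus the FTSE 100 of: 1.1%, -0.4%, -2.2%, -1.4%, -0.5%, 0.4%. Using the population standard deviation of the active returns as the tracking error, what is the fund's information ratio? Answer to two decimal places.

r̄ = (1.1 − 0.4 − 2.2 − 1.4 − 0.5 + 0.4) / 6 = -3.00 / 6 = -0.5000%
Population σ = √[Σ(r − r̄)² / 6] = √[7.0800 / 6] = √1.1800 = 1.0863%
IR = r̄ / tracking error = -0.5000 / 1.0863 = -0.4603

-0.46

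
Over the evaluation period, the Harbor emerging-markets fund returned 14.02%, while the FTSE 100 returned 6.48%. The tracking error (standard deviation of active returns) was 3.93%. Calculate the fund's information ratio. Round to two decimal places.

1.92

IR = (Rp − Rb) / TE = (14.02% − 6.48%) / 3.93% = 7.54% / 3.93% = 1.9186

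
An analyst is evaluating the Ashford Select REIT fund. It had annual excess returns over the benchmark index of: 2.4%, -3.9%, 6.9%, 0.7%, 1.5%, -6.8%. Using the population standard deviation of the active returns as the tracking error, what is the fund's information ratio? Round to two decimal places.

r̄ = (2.4 − 3.9 + 6.9 + 0.7 + 1.5 − 6.8) / 6 = 0.80 / 6 = 0.1333%
Σ(r − r̄)² = (2.4 − 0.1333)² + (-3.9 − 0.1333)² + … = 117.4533
population σ = √(117.4533 / 6) = √19.5756 = 4.4244%
IR = r̄ / tracking error = 0.1333 / 4.4244 = 0.0301

0.03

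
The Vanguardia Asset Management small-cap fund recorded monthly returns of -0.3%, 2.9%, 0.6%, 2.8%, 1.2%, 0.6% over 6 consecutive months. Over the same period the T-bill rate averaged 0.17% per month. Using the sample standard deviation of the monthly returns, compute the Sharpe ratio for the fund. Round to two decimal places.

Mean return r̄ = 7.80 / 6 = 1.3000%
Σ(r − r̄)² = 8.3600; sample σ = √(8.3600/5) = 1.2931%
Sharpe = (r̄ − rf) / σ = (1.3000 − 0.17) / 1.2931 = 1.1300 / 1.2931 = 0.8739

0.87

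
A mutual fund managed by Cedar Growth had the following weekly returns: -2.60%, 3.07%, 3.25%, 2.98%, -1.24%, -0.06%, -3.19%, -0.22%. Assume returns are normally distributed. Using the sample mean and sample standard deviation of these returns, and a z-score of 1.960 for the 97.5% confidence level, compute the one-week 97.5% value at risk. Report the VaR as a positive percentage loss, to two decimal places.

r̄ = (-2.6 + 3.07 + 3.25 + 2.98 − 1.24 − 0.06 − 3.19 − 0.22) / 8 = 0.2488%
Σ(r − r̄)² = (-2.6 − 0.2488)² + (3.07 − 0.2488)² + … = 46.8985
sample σ = √(46.8985 / 7) = √6.6998 = 2.5884%
VaR = −(r̄ − z·σ) = −(0.2488 − 1.960 × 2.5884) = −(-4.8245) = 4.8245%

4.82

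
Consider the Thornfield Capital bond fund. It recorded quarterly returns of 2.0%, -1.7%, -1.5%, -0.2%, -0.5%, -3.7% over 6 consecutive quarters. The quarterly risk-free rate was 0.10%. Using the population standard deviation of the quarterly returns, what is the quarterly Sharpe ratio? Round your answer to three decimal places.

μ = (2 − 1.7 − 1.5 − 0.2 − 0.5 − 3.7) / 6 = -5.60 / 6 = -0.9333%
Σ(r − μ)² = (2 − (-0.9333))² + (-1.7 − (-0.9333))² + … = 17.8933
σ = √[17.8933 / 6] = 1.7269%
Sharpe = (μ − rf) / σ = (-0.9333 − 0.1) / 1.7269 = -1.0333 / 1.7269 = -0.5984

-0.598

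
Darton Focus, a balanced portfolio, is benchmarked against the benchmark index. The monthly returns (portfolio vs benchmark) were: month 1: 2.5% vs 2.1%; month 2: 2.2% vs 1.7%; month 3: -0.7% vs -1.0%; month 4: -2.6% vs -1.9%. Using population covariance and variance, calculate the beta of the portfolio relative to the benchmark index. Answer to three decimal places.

r̄p = 0.3500%,  r̄m = 0.2250%
Cov = Σ(rp − r̄p)(rm − r̄m) / 4 = 3.5788
Var(rm) = Σ(rm − r̄m)² / 4 = 2.9269
β = Cov / Var = 3.5788 / 2.9269 = 1.2227

1.223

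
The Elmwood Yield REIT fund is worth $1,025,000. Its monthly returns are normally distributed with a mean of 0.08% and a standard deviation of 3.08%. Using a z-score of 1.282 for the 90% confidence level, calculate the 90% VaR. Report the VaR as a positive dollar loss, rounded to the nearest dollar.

Return at the 90% tail: μ − z·σ = 0.08% − 1.282 × 3.08% = 0.08 − 3.94856 = -3.86856%
VaR = −(-3.86856%) × $1,025,000 = 3.86856% × $1,025,000 = $39,653

$39,653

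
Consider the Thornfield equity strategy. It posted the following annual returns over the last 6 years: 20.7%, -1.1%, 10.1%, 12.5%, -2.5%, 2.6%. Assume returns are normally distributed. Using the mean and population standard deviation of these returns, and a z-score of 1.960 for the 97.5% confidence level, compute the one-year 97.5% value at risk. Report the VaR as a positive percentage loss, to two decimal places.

r̄ = (20.7 − 1.1 + 10.1 + 12.5 − 2.5 + 2.6) / 6 = 42.30 / 6 = 7.0500%
Σ(r − r̄)² = 402.7550; population σ = √(402.7550/6) = 8.1930%
VaR = −(r̄ − z·σ) = −(7.0500 − 1.960 × 8.1930) = −(-9.0083) = 9.0083%

9.01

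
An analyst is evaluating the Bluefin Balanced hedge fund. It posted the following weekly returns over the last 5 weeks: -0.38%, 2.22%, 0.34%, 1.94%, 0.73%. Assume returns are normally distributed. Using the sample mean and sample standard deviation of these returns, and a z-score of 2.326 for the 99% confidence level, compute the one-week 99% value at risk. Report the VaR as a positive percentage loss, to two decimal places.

1.57

Mean return r̄ = 4.850 / 5 = 0.9700%
Σ(r − r̄)² = (-0.38 − 0.9700)² + (2.22 − 0.9700)² + … = 4.7804
sample σ = √(4.7804 / 4) = √1.1951 = 1.0932%
VaR = −(r̄ − z·σ) = −(0.9700 − 2.326 × 1.0932) = −(-1.5728) = 1.5728%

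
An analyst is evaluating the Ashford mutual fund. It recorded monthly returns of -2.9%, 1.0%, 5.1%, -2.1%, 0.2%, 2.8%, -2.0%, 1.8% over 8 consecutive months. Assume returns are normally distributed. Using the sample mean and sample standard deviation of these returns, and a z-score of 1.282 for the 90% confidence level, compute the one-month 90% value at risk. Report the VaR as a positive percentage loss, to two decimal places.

Mean return r̄ = 3.90 / 8 = 0.4875%
Sample σ = √[Σ(r − r̄)² / 7] = √[53.0488 / 7] = √7.5784 = 2.7529%
VaR = −(r̄ − z·σ) = −(0.4875 − 1.282 × 2.7529) = −(-3.0417) = 3.0417%

3.04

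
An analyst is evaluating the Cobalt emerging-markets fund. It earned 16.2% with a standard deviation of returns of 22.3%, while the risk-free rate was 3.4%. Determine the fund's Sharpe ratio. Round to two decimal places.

Sharpe = (Rp − Rf) / σp = (16.2% − 3.4%) / 22.3% = 12.80% / 22.3% = 0.5740

0.57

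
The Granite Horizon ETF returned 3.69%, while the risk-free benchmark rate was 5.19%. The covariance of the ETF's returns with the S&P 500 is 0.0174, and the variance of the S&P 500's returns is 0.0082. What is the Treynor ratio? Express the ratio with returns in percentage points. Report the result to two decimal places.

-0.71

β = Cov / Var = 0.0174 / 0.0082 = 2.1220
Treynor = (Rp − Rf) / β = (3.69% − 5.19%) / 2.1220 = -1.50 / 2.1220 = -0.7069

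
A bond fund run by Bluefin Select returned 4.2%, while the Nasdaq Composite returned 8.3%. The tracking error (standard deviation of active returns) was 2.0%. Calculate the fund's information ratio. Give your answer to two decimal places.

-2.05

IR = (Rp − Rb) / TE = (4.2% − 8.3%) / 2.0% = -4.10% / 2.0% = -2.0500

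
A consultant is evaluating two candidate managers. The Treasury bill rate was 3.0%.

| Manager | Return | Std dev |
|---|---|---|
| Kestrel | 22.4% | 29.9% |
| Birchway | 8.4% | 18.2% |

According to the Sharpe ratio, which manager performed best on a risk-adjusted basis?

Kestrel: Sharpe ratio = (22.4% − 3.0%) / 29.9% = 0.649
Birchway: Sharpe ratio = (8.4% − 3.0%) / 18.2% = 0.297
Highest: Kestrel (0.649).

Kestrel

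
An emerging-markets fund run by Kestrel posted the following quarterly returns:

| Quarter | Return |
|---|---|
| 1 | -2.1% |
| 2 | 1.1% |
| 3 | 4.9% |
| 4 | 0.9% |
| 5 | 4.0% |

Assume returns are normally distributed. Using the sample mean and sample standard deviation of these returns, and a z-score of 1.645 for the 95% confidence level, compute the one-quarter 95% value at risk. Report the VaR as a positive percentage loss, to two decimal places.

μ = (-2.1 + 1.1 + 4.9 + 0.9 + 4) / 5 = 8.80 / 5 = 1.7600%
Sample σ = √[Σ(r − μ)² / 4] = √[30.9520 / 4] = √7.7380 = 2.7817%
VaR = −(μ − z·σ) = −(1.7600 − 1.645 × 2.7817) = −(-2.8159) = 2.8159%

2.82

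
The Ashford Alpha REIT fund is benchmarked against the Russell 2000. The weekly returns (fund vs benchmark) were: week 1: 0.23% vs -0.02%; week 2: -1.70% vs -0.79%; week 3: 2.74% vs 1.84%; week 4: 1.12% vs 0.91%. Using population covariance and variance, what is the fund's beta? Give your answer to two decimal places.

1.60

r̄p = 0.5975%,  r̄m = 0.4850%
Cov = Σ(rp − r̄p)(rm − r̄m) / 4 = 1.5600
Var(rm) = Σ(rm − r̄m)² / 4 = 0.9743
β = Cov / Var = 1.5600 / 0.9743 = 1.6011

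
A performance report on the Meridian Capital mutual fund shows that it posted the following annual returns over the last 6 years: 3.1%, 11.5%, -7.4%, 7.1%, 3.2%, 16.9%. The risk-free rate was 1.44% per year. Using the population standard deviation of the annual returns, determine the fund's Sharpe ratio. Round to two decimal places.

0.57

r̄ = (3.1 + 11.5 − 7.4 + 7.1 + 3.2 + 16.9) / 6 = 5.7333%
Σ(r − r̄)² = (3.1 − 5.7333)² + (11.5 − 5.7333)² + (-7.4 − 5.7333)² + … = 345.6533
σ = √[345.6533 / 6] = 7.5901%
Sharpe = (r̄ − rf) / σ = (5.7333 − 1.44) / 7.5901 = 4.2933 / 7.5901 = 0.5656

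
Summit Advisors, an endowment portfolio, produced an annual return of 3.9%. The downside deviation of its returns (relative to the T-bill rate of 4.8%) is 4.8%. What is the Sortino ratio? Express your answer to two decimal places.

Sortino = (Rp − Rf) / σd = (3.9% − 4.8%) / 4.8% = -0.90% / 4.8% = -0.1875

-0.19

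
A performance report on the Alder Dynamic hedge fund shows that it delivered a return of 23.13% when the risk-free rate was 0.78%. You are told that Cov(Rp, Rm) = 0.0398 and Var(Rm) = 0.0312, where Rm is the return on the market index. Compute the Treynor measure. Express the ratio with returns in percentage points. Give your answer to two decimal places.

β = Cov / Var = 0.0398 / 0.0312 = 1.2756
Treynor = (Rp − Rf) / β = (23.13% − 0.78%) / 1.2756 = 22.35 / 1.2756 = 17.5212

17.52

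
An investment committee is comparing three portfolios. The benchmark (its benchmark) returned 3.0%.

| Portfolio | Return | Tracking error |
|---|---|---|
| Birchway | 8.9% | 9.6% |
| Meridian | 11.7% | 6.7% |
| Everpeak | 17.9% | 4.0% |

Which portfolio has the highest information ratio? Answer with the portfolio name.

Birchway: IR = (8.9% − 3.0%) / 9.6% = 0.615
Meridian: IR = (11.7% − 3.0%) / 6.7% = 1.299
Everpeak: IR = (17.9% − 3.0%) / 4.0% = 3.725
Highest: Everpeak (3.725).

Everpeak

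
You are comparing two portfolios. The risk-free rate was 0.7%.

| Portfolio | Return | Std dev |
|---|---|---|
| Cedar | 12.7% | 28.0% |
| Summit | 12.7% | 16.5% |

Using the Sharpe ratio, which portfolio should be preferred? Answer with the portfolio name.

Summit

Cedar: Sharpe ratio = (12.7% − 0.7%) / 28.0% = 0.429
Summit: Sharpe ratio = (12.7% − 0.7%) / 16.5% = 0.727
Highest: Summit (0.727).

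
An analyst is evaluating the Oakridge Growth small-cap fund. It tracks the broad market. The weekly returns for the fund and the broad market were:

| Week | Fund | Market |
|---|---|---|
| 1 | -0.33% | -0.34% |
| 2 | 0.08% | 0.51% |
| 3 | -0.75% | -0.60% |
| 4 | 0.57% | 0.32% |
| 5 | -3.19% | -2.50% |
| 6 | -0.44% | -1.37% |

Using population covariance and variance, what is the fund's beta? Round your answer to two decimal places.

1.05

r̄p = -0.6767%,  r̄m = -0.6633%
Cov = Σ(rp − r̄p)(rm − r̄m) / 6 = 1.1117
Var(rm) = Σ(rm − r̄m)² / 6 = 1.0542
β = Cov / Var = 1.1117 / 1.0542 = 1.0545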